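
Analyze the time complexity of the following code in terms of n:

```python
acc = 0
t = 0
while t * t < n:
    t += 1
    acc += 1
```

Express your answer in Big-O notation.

Each loop level contributes: √n. Multiplying the contributions gives O(√n).

Answer: O(√n)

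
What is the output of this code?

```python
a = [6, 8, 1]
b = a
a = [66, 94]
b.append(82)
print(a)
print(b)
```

Key concept: rebinding vs mutation: a is rebound to a new list, b still points at the original.
Step by step:
`a = [6, 8, 1]` → a = [6, 8, 1]
`b = a` → b = [6, 8, 1] (same object as a)
`a = [66, 94]` → a = [66, 94]
`b.append(82)` → b = [6, 8, 1, 82]
`print(a)` → prints [66, 94]
`print(b)` → prints [6, 8, 1, 82]

Answer:
[66, 94]
[6, 8, 1, 82]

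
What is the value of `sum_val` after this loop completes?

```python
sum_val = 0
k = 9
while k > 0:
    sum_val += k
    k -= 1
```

Sum 9 down to 1
`sum_val` takes the values: 0 → 9 → 17 → 24 → 30 → 35 → 39 → 42 → 44 → 45

Answer: 45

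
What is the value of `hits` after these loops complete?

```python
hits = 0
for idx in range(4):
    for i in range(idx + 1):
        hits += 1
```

Triangle: 1 + 2 + ... + 4
`hits` takes the values: 0 → 1 → 2 → 3 → 4 → 5 → 6 → 7 → 8 → 9 → 10

Answer: 10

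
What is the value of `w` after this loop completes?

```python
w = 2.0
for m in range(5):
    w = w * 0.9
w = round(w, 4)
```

Exponential decay: 2.0 * 0.9^5
`w` takes the values: 2.0 → 1.8 → 1.62 → 1.458 → 1.3122 → 1.18098 → 1.181

Answer: 1.181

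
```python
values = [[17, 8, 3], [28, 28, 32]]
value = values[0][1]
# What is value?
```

Trace:
`values = [[17, 8, 3], [28, 28, 32]]` → values = [[17, 8, 3], [28, 28, 32]]
`value = values[0][1]` → value = 8
So value = 8

Answer: 8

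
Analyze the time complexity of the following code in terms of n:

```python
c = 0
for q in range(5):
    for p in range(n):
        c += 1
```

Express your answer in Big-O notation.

Each loop level contributes: 1 × n. Multiplying the contributions gives O(n).

Answer: O(n)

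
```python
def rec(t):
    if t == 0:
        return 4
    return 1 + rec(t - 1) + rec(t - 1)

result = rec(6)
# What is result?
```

rec(t) = 1 + 2·rec(t-1), rec(0)=4. Closed form: (4+1)·2^6 - 1 = 319.

Answer: 319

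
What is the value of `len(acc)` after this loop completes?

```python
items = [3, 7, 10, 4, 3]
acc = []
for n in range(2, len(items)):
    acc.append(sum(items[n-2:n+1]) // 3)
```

Number of 3-element averages
`acc` takes the values: [] → [6] → [6, 7] → [6, 7, 5]
So `len(acc)` = 3

Answer: 3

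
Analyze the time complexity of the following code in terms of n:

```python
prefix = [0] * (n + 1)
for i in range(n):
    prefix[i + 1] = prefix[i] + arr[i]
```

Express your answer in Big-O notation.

This is Prefix sum computation. Time complexity: O(n).

Answer: O(n)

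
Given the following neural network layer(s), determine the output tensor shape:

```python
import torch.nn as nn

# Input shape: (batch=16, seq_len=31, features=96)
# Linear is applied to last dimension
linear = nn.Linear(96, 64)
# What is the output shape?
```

Input: (16, 31, 96) -> Output: (16, 31, 64)

Answer: (16, 31, 64)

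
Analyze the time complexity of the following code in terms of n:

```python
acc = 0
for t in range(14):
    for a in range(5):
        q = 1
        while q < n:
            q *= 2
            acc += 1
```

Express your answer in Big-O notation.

Each loop level contributes: 1 × 1 × log n. Multiplying the contributions gives O(log n).

Answer: O(log n)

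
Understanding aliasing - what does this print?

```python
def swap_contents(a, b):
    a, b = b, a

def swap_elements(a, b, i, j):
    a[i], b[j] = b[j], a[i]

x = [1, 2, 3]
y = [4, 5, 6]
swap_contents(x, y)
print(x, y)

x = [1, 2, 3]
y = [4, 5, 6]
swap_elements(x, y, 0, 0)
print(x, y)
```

Key concept: parameter rebinding vs mutation.
Step by step:
`x = [1, 2, 3]` → x = [1, 2, 3]
`y = [4, 5, 6]` → y = [4, 5, 6]
`swap_contents(x, y)` → no visible change to tracked variables
`print(x, y)` → prints [1, 2, 3] [4, 5, 6]
`x = [1, 2, 3]` → x = [1, 2, 3]
`y = [4, 5, 6]` → y = [4, 5, 6]
`swap_elements(x, y, 0, 0)` → x = [4, 2, 3]; y = [1, 5, 6]
`print(x, y)` → prints [4, 2, 3] [1, 5, 6]

Answer:
[1, 2, 3] [4, 5, 6]
[4, 2, 3] [1, 5, 6]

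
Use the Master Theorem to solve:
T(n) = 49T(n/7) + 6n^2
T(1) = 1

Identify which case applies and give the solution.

a=49, b=7, f(n)=6n^2. log_7(49) = 2. Since c=2 = 2, Case 2 applies: T(n) = Θ(n^log_b(a) · log n) = O(n^2 log n).

Answer: O(n^2 log n) - Case 2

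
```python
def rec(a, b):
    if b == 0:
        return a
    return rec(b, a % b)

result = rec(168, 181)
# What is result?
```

rec(168, 181) -> rec(181, 168) -> rec(168, 13) -> rec(13, 12) -> rec(12, 1) -> rec(1, 0) -> 1

Answer: 1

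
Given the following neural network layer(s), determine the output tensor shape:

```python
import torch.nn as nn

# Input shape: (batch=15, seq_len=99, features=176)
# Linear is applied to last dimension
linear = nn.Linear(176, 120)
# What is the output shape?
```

Input: (15, 99, 176) -> Output: (15, 99, 120)

Answer: (15, 99, 120)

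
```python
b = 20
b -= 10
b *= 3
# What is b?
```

Trace:
`b = 20` → b = 20
`b -= 10` → b = 10
`b *= 3` → b = 30
So b = 30

Answer: 30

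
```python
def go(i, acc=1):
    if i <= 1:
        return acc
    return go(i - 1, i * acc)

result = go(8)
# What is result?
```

Accumulator trace (n, acc): (8, 1) -> (7, 8) -> (6, 56) -> (5, 336) -> (4, 1680) -> (3, 6720) -> (2, 20160) -> (1, 40320) -> return 40320

Answer: 40320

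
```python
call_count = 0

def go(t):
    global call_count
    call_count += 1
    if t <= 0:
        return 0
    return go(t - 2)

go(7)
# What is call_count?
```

Linear recursion stepping by 2: 5 calls from t=7 down to ≤0.

Answer: 5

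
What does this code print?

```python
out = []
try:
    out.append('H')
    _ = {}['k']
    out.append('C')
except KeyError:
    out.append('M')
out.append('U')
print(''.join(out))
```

Execution trace: 'H' (try body) → 'M' (except KeyError) → 'U' (after the try/except). Output: HMU

Answer: HMU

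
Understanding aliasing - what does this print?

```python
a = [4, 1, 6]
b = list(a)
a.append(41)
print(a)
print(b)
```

Key concept: list() constructor creates copy.
Step by step:
`a = [4, 1, 6]` → a = [4, 1, 6]
`b = list(a)` → b = [4, 1, 6]
`a.append(41)` → a = [4, 1, 6, 41]
`print(a)` → prints [4, 1, 6, 41]
`print(b)` → prints [4, 1, 6]

Answer:
[4, 1, 6, 41]
[4, 1, 6]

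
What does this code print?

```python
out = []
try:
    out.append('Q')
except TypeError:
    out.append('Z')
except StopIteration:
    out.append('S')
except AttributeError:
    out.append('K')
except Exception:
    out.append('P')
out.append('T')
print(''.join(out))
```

Execution trace: 'Q' (try body, no exception) → 'T' (after the try/except). Output: QT

Answer: QT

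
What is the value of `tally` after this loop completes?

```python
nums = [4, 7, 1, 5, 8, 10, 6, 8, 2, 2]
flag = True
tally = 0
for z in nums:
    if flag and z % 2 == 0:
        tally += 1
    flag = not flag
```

Count even values at even positions
`tally` takes the values: 0 → 1 → 2 → 3 → 4

Answer: 4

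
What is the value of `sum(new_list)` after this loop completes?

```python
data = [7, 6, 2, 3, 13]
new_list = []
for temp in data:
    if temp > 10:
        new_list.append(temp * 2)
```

Sum of doubled values > 10
`new_list` takes the values: [] → [26]
So `sum(new_list)` = 26

Answer: 26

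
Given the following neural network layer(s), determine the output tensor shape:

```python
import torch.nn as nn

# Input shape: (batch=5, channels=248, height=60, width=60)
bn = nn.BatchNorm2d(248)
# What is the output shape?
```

Input: (5, 248, 60, 60) -> Output: (5, 248, 60, 60)

Answer: (5, 248, 60, 60)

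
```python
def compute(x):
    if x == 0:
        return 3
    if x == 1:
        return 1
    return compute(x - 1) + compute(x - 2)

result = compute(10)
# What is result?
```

Build up from base cases: compute(0)=3, compute(1)=1, compute(2)=4, compute(3)=5, compute(4)=9, compute(5)=14, compute(6)=23, ..., compute(10)=157

Answer: 157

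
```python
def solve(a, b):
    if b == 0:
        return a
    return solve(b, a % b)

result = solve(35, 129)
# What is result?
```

solve(35, 129) -> solve(129, 35) -> solve(35, 24) -> solve(24, 11) -> solve(11, 2) -> solve(2, 1) -> solve(1, 0) -> 1

Answer: 1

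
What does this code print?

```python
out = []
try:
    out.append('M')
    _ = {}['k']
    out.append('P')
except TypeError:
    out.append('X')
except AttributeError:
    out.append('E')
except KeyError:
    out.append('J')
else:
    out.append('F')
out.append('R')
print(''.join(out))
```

Execution trace: 'M' (try body) → 'J' (except KeyError) → 'R' (after the try/except). Output: MJR

Answer: MJR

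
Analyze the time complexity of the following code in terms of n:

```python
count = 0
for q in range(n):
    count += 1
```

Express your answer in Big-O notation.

Each loop level contributes: n. Multiplying the contributions gives O(n).

Answer: O(n)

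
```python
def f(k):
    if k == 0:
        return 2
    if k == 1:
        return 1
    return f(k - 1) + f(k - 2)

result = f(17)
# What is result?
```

Build up from base cases: f(0)=2, f(1)=1, f(2)=3, f(3)=4, f(4)=7, f(5)=11, f(6)=18, ..., f(17)=3571

Answer: 3571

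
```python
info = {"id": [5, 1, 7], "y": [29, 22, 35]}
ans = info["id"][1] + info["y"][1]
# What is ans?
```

Trace:
`info = {"id": [5, 1, 7], "y": [29, 22, 35]}` → info = {'id': [5, 1, 7], 'y': [29, 22, 35]}
`ans = info["id"][1] + info["y"][1]` → ans = 23
So ans = 23

Answer: 23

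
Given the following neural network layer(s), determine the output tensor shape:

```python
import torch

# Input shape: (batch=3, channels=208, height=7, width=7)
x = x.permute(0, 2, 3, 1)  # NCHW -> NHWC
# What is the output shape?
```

Input: (3, 208, 7, 7) -> Output: (3, 7, 7, 208)

Answer: (3, 7, 7, 208)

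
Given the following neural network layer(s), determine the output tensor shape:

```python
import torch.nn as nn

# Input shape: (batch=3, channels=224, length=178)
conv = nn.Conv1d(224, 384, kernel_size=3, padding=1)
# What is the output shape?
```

Input: (3, 224, 178) -> Output: (3, 384, 178)

Answer: (3, 384, 178)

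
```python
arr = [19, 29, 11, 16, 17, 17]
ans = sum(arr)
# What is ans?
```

Trace:
`arr = [19, 29, 11, 16, 17, 17]` → arr = [19, 29, 11, 16, 17, 17]
`ans = sum(arr)` → ans = 109
So ans = 109

Answer: 109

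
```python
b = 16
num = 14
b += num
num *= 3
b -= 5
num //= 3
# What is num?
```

Trace:
`b = 16` → b = 16
`num = 14` → num = 14
`b += num` → b = 30
`num *= 3` → num = 42
`b -= 5` → b = 25
`num //= 3` → num = 14
So num = 14

Answer: 14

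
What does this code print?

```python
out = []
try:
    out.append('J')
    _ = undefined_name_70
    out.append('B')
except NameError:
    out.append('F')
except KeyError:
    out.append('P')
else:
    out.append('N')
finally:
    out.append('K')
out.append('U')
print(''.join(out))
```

Execution trace: 'J' (try body) → 'F' (except NameError) → 'K' (finally) → 'U' (after the try/except). Output: JFKU

Answer: JFKU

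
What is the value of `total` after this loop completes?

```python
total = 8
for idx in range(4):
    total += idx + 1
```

Start at 8, add 1 to 4 = 18
`total` takes the values: 8 → 9 → 11 → 14 → 18

Answer: 18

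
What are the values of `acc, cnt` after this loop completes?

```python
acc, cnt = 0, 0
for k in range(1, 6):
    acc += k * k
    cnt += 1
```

Sum of squares and count
`acc, cnt` takes the values: (0, 0) → (1, 0) → (1, 1) → (5, 1) → (5, 2) → (14, 2) → (14, 3) → (30, 3) → (30, 4) → (55, 4) → (55, 5)

Answer: 55, 5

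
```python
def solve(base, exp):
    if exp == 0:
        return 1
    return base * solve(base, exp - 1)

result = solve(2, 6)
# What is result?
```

solve(2, 6) = 2 * 2 * 2 * 2 * 2 * 2 = 64

Answer: 64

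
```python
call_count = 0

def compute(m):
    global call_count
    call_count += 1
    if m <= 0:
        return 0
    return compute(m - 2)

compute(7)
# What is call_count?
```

Linear recursion stepping by 2: 5 calls from m=7 down to ≤0.

Answer: 5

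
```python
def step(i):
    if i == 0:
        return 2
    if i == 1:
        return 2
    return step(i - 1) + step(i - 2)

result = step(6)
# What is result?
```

Build up from base cases: step(0)=2, step(1)=2, step(2)=4, step(3)=6, step(4)=10, step(5)=16, step(6)=26

Answer: 26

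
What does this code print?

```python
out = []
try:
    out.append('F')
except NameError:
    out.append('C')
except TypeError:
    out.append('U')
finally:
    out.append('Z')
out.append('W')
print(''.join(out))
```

Execution trace: 'F' (try body, no exception) → 'Z' (finally) → 'W' (after the try/except). Output: FZW

Answer: FZW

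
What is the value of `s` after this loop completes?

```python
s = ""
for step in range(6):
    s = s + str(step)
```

Concatenate digits 0 to 5
`s` takes the values: "" → "0" → "01" → "012" → "0123" → "01234" → "012345"

Answer: "012345"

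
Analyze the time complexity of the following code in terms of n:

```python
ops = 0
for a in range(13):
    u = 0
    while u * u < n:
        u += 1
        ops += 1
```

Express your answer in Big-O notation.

Each loop level contributes: 1 × √n. Multiplying the contributions gives O(√n).

Answer: O(√n)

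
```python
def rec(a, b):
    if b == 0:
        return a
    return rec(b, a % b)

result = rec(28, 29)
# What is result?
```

rec(28, 29) -> rec(29, 28) -> rec(28, 1) -> rec(1, 0) -> 1

Answer: 1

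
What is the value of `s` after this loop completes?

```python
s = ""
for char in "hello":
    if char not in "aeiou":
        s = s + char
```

Remove vowels from 'hello'
`s` takes the values: "" → "h" → "hl" → "hll"

Answer: "hll"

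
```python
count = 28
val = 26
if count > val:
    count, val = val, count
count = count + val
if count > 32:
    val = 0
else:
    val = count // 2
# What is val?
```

Trace:
`count = 28` → count = 28
`val = 26` → val = 26
`if count > val: ...` → count > val is True → count = 26; val = 28
`count = count + val` → count = 54
`if count > 32: ...` → count > 32 is True → val = 0
So val = 0

Answer: 0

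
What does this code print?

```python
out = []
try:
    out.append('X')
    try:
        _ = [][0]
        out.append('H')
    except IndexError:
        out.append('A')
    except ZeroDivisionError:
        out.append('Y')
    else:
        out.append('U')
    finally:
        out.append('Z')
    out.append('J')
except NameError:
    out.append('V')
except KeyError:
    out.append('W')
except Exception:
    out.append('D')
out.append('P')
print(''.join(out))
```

Execution trace: 'X' (try body) → 'A' (inner except IndexError) → 'Z' (inner finally) → 'J' (try body, no exception) → 'P' (after the try/except). Output: XAZJP

Answer: XAZJP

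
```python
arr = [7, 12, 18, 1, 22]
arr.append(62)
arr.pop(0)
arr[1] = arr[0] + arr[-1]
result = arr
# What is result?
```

Trace:
`arr = [7, 12, 18, 1, 22]` → arr = [7, 12, 18, 1, 22]
`arr.append(62)` → arr = [7, 12, 18, 1, 22, 62]
`arr.pop(0)` → arr = [12, 18, 1, 22, 62]
`arr[1] = arr[0] + arr[-1]` → arr = [12, 74, 1, 22, 62]
`result = arr` → result = [12, 74, 1, 22, 62]
So result = [12, 74, 1, 22, 62]

Answer: [12, 74, 1, 22, 62]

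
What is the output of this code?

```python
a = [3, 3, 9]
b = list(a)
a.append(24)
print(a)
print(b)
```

Key concept: list() constructor creates copy.
Step by step:
`a = [3, 3, 9]` → a = [3, 3, 9]
`b = list(a)` → b = [3, 3, 9]
`a.append(24)` → a = [3, 3, 9, 24]
`print(a)` → prints [3, 3, 9, 24]
`print(b)` → prints [3, 3, 9]

Answer:
[3, 3, 9, 24]
[3, 3, 9]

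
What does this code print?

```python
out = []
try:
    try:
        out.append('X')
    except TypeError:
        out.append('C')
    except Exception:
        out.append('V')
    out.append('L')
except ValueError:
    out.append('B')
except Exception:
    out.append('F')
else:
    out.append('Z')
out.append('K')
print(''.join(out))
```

Execution trace: 'X' (inner try body, no exception) → 'L' (try body, no exception) → 'Z' (else) → 'K' (after the try/except). Output: XLZK

Answer: XLZK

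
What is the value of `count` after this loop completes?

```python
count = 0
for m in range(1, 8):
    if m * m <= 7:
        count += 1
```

Count numbers where m² ≤ 7
`count` takes the values: 0 → 1 → 2

Answer: 2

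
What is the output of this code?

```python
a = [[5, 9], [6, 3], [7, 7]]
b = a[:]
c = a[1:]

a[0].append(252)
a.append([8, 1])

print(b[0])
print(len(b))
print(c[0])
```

Key concept: slice with nested mutation.
Step by step:
`a = [[5, 9], [6, 3], [7, 7]]` → a = [[5, 9], [6, 3], [7, 7]]
`b = a[:]` → b = [[5, 9], [6, 3], [7, 7]]
`c = a[1:]` → c = [[6, 3], [7, 7]]
`a[0].append(252)` → a = [[5, 9, 252], [6, 3], [7, 7]]; b = [[5, 9, 252], [6, 3], [7, 7]]
`a.append([8, 1])` → a = [[5, 9, 252], [6, 3], [7, 7], [8, 1]]
`print(b[0])` → prints [5, 9, 252]
`print(len(b))` → prints 3
`print(c[0])` → prints [6, 3]

Answer:
[5, 9, 252]
3
[6, 3]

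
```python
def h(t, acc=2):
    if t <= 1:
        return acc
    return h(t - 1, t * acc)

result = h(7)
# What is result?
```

Accumulator trace (n, acc): (7, 2) -> (6, 14) -> (5, 84) -> (4, 420) -> (3, 1680) -> (2, 5040) -> (1, 10080) -> return 10080

Answer: 10080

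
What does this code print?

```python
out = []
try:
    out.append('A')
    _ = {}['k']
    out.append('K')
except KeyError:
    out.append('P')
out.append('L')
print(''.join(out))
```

Execution trace: 'A' (try body) → 'P' (except KeyError) → 'L' (after the try/except). Output: APL

Answer: APL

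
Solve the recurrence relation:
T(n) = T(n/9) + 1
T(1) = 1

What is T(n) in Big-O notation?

Each step divides n by 9 and adds 1. After log_9(n) steps we reach T(1)=1. So T(n) = 1·log_9(n) + 1 = O(log n).

Answer: O(log n)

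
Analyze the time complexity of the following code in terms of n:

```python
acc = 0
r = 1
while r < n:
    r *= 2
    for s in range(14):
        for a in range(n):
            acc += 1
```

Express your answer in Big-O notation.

Each loop level contributes: log n × 1 × n. Multiplying the contributions gives O(n log n).

Answer: O(n log n)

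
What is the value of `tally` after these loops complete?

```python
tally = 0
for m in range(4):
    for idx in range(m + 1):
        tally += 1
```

Triangle: 1 + 2 + ... + 4
`tally` takes the values: 0 → 1 → 2 → 3 → 4 → 5 → 6 → 7 → 8 → 9 → 10

Answer: 10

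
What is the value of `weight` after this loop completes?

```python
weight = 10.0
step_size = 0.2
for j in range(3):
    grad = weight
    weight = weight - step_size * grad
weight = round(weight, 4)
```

Gradient descent: w = 10.0 * (1 - 0.2)^3
`weight` takes the values: 10.0 → 8.0 → 6.4 → 5.12

Answer: 5.12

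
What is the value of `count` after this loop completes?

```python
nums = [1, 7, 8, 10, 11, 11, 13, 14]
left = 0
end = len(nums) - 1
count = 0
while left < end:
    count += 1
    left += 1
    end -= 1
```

Iterations until pointers meet (list length 8)
`count` takes the values: 0 → 1 → 2 → 3 → 4

Answer: 4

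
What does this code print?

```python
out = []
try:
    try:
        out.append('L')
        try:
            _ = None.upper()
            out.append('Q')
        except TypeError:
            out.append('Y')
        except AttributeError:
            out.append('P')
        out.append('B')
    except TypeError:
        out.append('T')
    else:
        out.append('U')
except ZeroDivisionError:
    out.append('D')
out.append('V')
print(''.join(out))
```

Execution trace: 'L' (try body) → 'P' (inner except AttributeError) → 'B' (try body, no exception) → 'U' (else) → 'V' (after the try/except). Output: LPBUV

Answer: LPBUV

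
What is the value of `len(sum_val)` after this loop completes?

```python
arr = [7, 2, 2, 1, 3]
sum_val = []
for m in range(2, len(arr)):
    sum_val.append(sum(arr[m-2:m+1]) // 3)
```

Number of 3-element averages
`sum_val` takes the values: [] → [3] → [3, 1] → [3, 1, 2]
So `len(sum_val)` = 3

Answer: 3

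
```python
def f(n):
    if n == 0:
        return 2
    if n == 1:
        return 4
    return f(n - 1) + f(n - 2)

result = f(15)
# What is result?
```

Build up from base cases: f(0)=2, f(1)=4, f(2)=6, f(3)=10, f(4)=16, f(5)=26, f(6)=42, ..., f(15)=3194

Answer: 3194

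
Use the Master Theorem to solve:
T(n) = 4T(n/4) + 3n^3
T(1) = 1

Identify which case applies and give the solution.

a=4, b=4, f(n)=3n^3. log_4(4) = 1. Since c=3 > 1 and the regularity condition holds (4(n/4)^3 = (4/4^3)n^3 with 4/4^3 < 1), Case 3 applies: T(n) = Θ(f(n)) = O(n^3).

Answer: O(n^3) - Case 3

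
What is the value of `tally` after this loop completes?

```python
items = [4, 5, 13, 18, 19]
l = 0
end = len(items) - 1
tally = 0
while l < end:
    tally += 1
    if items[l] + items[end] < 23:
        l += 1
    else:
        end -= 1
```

Steps to find pair summing to 23
`tally` takes the values: 0 → 1 → 2 → 3 → 4

Answer: 4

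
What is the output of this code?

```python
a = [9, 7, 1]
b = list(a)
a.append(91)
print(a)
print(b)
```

Key concept: list() constructor creates copy.
Step by step:
`a = [9, 7, 1]` → a = [9, 7, 1]
`b = list(a)` → b = [9, 7, 1]
`a.append(91)` → a = [9, 7, 1, 91]
`print(a)` → prints [9, 7, 1, 91]
`print(b)` → prints [9, 7, 1]

Answer:
[9, 7, 1, 91]
[9, 7, 1]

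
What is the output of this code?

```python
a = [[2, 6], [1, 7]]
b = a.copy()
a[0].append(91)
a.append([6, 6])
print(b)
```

Key concept: shallow copy with nested lists.
Step by step:
`a = [[2, 6], [1, 7]]` → a = [[2, 6], [1, 7]]
`b = a.copy()` → b = [[2, 6], [1, 7]]
`a[0].append(91)` → a = [[2, 6, 91], [1, 7]]; b = [[2, 6, 91], [1, 7]]
`a.append([6, 6])` → a = [[2, 6, 91], [1, 7], [6, 6]]
`print(b)` → prints [[2, 6, 91], [1, 7]]

Answer: [[2, 6, 91], [1, 7]]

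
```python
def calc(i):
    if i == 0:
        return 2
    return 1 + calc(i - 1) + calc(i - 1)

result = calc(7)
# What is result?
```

calc(i) = 1 + 2·calc(i-1), calc(0)=2. Closed form: (2+1)·2^7 - 1 = 383.

Answer: 383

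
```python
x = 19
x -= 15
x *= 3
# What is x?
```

Trace:
`x = 19` → x = 19
`x -= 15` → x = 4
`x *= 3` → x = 12
So x = 12

Answer: 12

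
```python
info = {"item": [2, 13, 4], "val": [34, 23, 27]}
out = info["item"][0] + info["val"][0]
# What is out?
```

Trace:
`info = {"item": [2, 13, 4], "val": [34, 23, 27]}` → info = {'item': [2, 13, 4], 'val': [34, 23, 27]}
`out = info["item"][0] + info["val"][0]` → out = 36
So out = 36

Answer: 36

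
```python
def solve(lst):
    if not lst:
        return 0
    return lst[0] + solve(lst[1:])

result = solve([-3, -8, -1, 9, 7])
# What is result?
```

(-3) + (-8) + (-1) + 9 + 7 + 0 = 4

Answer: 4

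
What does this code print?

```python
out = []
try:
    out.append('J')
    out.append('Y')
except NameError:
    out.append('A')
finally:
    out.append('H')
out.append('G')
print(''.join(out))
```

Execution trace: 'J' (try body) → 'Y' (try body, no exception) → 'H' (finally) → 'G' (after the try/except). Output: JYHG

Answer: JYHG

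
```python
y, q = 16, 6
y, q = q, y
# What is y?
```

Trace:
`y, q = 16, 6` → y = 16; q = 6
`y, q = q, y` → y = 6; q = 16
So y = 6

Answer: 6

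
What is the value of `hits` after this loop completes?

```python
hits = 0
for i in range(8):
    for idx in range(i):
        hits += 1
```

Triangle number: 0+1+2+...+7
`hits` takes the values: 0 → 1 → 2 → 3 → 4 → 5 → 6 → 7 → 8 → 9 → 10 → 11 → 12 → 13 → 14 → 15 → 16 → 17 → 18 → 19 → 20 → 21 → 22 → 23 → 24 → 25 → 26 → 27 → 28

Answer: 28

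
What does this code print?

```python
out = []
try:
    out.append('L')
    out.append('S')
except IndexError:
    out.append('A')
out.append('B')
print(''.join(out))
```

Execution trace: 'L' (try body) → 'S' (try body, no exception) → 'B' (after the try/except). Output: LSB

Answer: LSB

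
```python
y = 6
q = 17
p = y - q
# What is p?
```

Trace:
`y = 6` → y = 6
`q = 17` → q = 17
`p = y - q` → p = -11
So p = -11

Answer: -11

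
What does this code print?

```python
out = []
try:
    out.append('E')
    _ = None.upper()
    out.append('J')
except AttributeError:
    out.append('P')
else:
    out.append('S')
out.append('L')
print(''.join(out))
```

Execution trace: 'E' (try body) → 'P' (except AttributeError) → 'L' (after the try/except). Output: EPL

Answer: EPL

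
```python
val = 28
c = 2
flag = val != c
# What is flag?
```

Trace:
`val = 28` → val = 28
`c = 2` → c = 2
`flag = val != c` → flag = True
So flag = True

Answer: True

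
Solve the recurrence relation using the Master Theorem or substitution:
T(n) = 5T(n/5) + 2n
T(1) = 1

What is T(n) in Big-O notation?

By Master Theorem: a=5, b=5, f(n)=2n. Since log_5(5) = 1 and f(n) = Θ(n^1), Case 2 applies. T(n) = O(n log n).

Answer: O(n log n)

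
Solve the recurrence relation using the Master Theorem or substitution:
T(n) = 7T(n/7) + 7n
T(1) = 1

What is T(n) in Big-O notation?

By Master Theorem: a=7, b=7, f(n)=7n. Since log_7(7) = 1 and f(n) = Θ(n^1), Case 2 applies. T(n) = O(n log n).

Answer: O(n log n)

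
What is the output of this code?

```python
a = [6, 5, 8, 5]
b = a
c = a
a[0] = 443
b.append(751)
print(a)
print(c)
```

Key concept: multiple aliases.
Step by step:
`a = [6, 5, 8, 5]` → a = [6, 5, 8, 5]
`b = a` → b = [6, 5, 8, 5] (same object as a)
`c = a` → c = [6, 5, 8, 5] (same object as a, b)
`a[0] = 443` → a = [443, 5, 8, 5] (same object as b, c); b = [443, 5, 8, 5] (same object as a, c); c = [443, 5, 8, 5] (same object as a, b)
`b.append(751)` → a = [443, 5, 8, 5, 751] (same object as b, c); b = [443, 5, 8, 5, 751] (same object as a, c); c = [443, 5, 8, 5, 751] (same object as a, b)
`print(a)` → prints [443, 5, 8, 5, 751]
`print(c)` → prints [443, 5, 8, 5, 751]

Answer:
[443, 5, 8, 5, 751]
[443, 5, 8, 5, 751]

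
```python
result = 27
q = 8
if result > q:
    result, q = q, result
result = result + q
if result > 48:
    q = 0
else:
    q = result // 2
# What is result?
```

Trace:
`result = 27` → result = 27
`q = 8` → q = 8
`if result > q: ...` → result > q is True → result = 8; q = 27
`result = result + q` → result = 35
`if result > 48: ...` → result > 48 is False, take else branch → q = 17
So result = 35

Answer: 35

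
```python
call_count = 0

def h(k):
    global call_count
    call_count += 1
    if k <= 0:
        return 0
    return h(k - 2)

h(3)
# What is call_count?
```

Linear recursion stepping by 2: 3 calls from k=3 down to ≤0.

Answer: 3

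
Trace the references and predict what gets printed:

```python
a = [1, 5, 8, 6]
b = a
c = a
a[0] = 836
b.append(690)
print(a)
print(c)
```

Key concept: multiple aliases.
Step by step:
`a = [1, 5, 8, 6]` → a = [1, 5, 8, 6]
`b = a` → b = [1, 5, 8, 6] (same object as a)
`c = a` → c = [1, 5, 8, 6] (same object as a, b)
`a[0] = 836` → a = [836, 5, 8, 6] (same object as b, c); b = [836, 5, 8, 6] (same object as a, c); c = [836, 5, 8, 6] (same object as a, b)
`b.append(690)` → a = [836, 5, 8, 6, 690] (same object as b, c); b = [836, 5, 8, 6, 690] (same object as a, c); c = [836, 5, 8, 6, 690] (same object as a, b)
`print(a)` → prints [836, 5, 8, 6, 690]
`print(c)` → prints [836, 5, 8, 6, 690]

Answer:
[836, 5, 8, 6, 690]
[836, 5, 8, 6, 690]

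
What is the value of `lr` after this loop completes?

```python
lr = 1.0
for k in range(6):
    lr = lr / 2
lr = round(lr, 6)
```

Halving LR 6 times: 1 / 2^6
`lr` takes the values: 1.0 → 0.5 → 0.25 → 0.125 → 0.0625 → 0.03125 → 0.015625

Answer: 0.015625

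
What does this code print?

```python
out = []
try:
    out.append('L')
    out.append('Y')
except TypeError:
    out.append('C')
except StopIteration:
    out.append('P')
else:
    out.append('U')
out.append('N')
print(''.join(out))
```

Execution trace: 'L' (try body) → 'Y' (try body, no exception) → 'U' (else) → 'N' (after the try/except). Output: LYUN

Answer: LYUN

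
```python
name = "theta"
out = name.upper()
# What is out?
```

Trace:
`name = "theta"` → name = 'theta'
`out = name.upper()` → out = 'THETA'
So out = 'THETA'

Answer: 'THETA'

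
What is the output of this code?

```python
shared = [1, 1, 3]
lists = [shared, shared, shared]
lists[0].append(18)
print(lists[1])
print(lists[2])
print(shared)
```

Key concept: list of same reference.
Step by step:
`shared = [1, 1, 3]` → shared = [1, 1, 3]
`lists = [shared, shared, shared]` → lists = [[1, 1, 3], [1, 1, 3], [1, 1, 3]]
`lists[0].append(18)` → shared = [1, 1, 3, 18]; lists = [[1, 1, 3, 18], [1, 1, 3, 18], [1, 1, 3, 18]]
`print(lists[1])` → prints [1, 1, 3, 18]
`print(lists[2])` → prints [1, 1, 3, 18]
`print(shared)` → prints [1, 1, 3, 18]

Answer:
[1, 1, 3, 18]
[1, 1, 3, 18]
[1, 1, 3, 18]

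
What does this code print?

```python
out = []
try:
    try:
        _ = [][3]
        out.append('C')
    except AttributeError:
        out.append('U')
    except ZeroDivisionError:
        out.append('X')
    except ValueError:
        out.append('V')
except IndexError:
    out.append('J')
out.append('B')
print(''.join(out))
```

Execution trace: 'J' (outer except IndexError) → 'B' (after the try/except). Output: JB

Answer: JB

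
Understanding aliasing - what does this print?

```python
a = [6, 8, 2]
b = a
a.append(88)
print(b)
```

Key concept: basic list aliasing.
Step by step:
`a = [6, 8, 2]` → a = [6, 8, 2]
`b = a` → b = [6, 8, 2] (same object as a)
`a.append(88)` → a = [6, 8, 2, 88] (same object as b); b = [6, 8, 2, 88] (same object as a)
`print(b)` → prints [6, 8, 2, 88]

Answer: [6, 8, 2, 88]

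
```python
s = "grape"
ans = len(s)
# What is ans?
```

Trace:
`s = "grape"` → s = 'grape'
`ans = len(s)` → ans = 5
So ans = 5

Answer: 5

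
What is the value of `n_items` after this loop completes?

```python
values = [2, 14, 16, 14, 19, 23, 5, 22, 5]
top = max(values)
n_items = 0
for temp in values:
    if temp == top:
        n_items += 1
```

Count of max value 23 in [2, 14, 16, 14, 19, 23, 5, 22, 5]
`n_items` takes the values: 0 → 1

Answer: 1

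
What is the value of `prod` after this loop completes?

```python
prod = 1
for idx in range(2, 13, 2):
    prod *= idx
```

Product of even numbers 2 to 12
`prod` takes the values: 1 → 2 → 8 → 48 → 384 → 3840 → 46080

Answer: 46080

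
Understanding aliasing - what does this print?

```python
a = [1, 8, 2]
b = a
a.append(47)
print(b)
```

Key concept: basic list aliasing.
Step by step:
`a = [1, 8, 2]` → a = [1, 8, 2]
`b = a` → b = [1, 8, 2] (same object as a)
`a.append(47)` → a = [1, 8, 2, 47] (same object as b); b = [1, 8, 2, 47] (same object as a)
`print(b)` → prints [1, 8, 2, 47]

Answer: [1, 8, 2, 47]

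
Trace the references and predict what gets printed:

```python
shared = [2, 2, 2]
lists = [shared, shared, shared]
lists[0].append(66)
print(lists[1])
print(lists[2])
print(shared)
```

Key concept: list of same reference.
Step by step:
`shared = [2, 2, 2]` → shared = [2, 2, 2]
`lists = [shared, shared, shared]` → lists = [[2, 2, 2], [2, 2, 2], [2, 2, 2]]
`lists[0].append(66)` → shared = [2, 2, 2, 66]; lists = [[2, 2, 2, 66], [2, 2, 2, 66], [2, 2, 2, 66]]
`print(lists[1])` → prints [2, 2, 2, 66]
`print(lists[2])` → prints [2, 2, 2, 66]
`print(shared)` → prints [2, 2, 2, 66]

Answer:
[2, 2, 2, 66]
[2, 2, 2, 66]
[2, 2, 2, 66]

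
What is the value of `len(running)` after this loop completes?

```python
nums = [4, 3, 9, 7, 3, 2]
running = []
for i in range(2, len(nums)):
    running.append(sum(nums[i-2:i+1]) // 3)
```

Number of 3-element averages
`running` takes the values: [] → [5] → [5, 6] → [5, 6, 6] → [5, 6, 6, 4]
So `len(running)` = 4

Answer: 4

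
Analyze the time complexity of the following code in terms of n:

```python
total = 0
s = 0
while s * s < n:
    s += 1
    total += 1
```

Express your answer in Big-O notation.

Each loop level contributes: √n. Multiplying the contributions gives O(√n).

Answer: O(√n)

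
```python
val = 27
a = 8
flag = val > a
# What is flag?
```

Trace:
`val = 27` → val = 27
`a = 8` → a = 8
`flag = val > a` → flag = True
So flag = True

Answer: True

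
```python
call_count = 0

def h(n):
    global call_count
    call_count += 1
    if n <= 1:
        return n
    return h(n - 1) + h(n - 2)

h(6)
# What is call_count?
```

Calls(n) = 1 + Calls(n-1) + Calls(n-2); Calls(0)=Calls(1)=1. For n=6 this gives 25.

Answer: 25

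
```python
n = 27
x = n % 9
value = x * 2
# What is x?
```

Trace:
`n = 27` → n = 27
`x = n % 9` → x = 0
`value = x * 2` → value = 0
So x = 0

Answer: 0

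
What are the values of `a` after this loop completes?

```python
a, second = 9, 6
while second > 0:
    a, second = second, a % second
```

GCD of 9 and 6
`a` takes the values: 9 → 6 → 3

Answer: 3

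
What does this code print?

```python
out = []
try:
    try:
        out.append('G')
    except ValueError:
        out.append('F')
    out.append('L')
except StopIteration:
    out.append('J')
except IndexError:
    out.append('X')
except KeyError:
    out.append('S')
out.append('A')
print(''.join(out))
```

Execution trace: 'G' (inner try body, no exception) → 'L' (try body, no exception) → 'A' (after the try/except). Output: GLA

Answer: GLA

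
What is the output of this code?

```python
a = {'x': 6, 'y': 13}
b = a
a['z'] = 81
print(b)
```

Key concept: dict aliasing.
Step by step:
`a = {'x': 6, 'y': 13}` → a = {'x': 6, 'y': 13}
`b = a` → b = {'x': 6, 'y': 13} (same object as a)
`a['z'] = 81` → a = {'x': 6, 'y': 13, 'z': 81} (same object as b); b = {'x': 6, 'y': 13, 'z': 81} (same object as a)
`print(b)` → prints {'x': 6, 'y': 13, 'z': 81}

Answer: {'x': 6, 'y': 13, 'z': 81}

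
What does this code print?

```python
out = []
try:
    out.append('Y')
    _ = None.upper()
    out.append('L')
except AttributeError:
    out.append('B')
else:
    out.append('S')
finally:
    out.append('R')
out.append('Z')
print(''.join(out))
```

Execution trace: 'Y' (try body) → 'B' (except AttributeError) → 'R' (finally) → 'Z' (after the try/except). Output: YBRZ

Answer: YBRZ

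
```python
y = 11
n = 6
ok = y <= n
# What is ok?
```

Trace:
`y = 11` → y = 11
`n = 6` → n = 6
`ok = y <= n` → ok = False
So ok = False

Answer: False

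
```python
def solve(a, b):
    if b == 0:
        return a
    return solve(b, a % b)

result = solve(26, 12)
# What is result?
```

solve(26, 12) -> solve(12, 2) -> solve(2, 0) -> 2

Answer: 2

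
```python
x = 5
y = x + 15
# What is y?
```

Trace:
`x = 5` → x = 5
`y = x + 15` → y = 20
So y = 20

Answer: 20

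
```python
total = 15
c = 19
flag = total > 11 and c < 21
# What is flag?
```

Trace:
`total = 15` → total = 15
`c = 19` → c = 19
`flag = total > 11 and c < 21` → flag = True
So flag = True

Answer: True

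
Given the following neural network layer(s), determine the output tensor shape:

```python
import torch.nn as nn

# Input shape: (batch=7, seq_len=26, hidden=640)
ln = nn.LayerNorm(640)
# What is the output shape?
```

Input: (7, 26, 640) -> Output: (7, 26, 640)

Answer: (7, 26, 640)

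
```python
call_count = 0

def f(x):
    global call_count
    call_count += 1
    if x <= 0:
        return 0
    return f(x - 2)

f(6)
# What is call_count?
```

Linear recursion stepping by 2: 4 calls from x=6 down to ≤0.

Answer: 4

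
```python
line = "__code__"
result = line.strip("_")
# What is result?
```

Trace:
`line = "__code__"` → line = '__code__'
`result = line.strip("_")` → result = 'code'
So result = 'code'

Answer: 'code'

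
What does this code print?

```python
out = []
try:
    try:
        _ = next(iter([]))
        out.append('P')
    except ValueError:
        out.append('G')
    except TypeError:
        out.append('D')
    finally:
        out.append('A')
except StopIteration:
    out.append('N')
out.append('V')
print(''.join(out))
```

Execution trace: 'A' (inner finally) → 'N' (outer except StopIteration) → 'V' (after the try/except). Output: ANV

Answer: ANV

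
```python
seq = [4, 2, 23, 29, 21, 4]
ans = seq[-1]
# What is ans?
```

Trace:
`seq = [4, 2, 23, 29, 21, 4]` → seq = [4, 2, 23, 29, 21, 4]
`ans = seq[-1]` → ans = 4
So ans = 4

Answer: 4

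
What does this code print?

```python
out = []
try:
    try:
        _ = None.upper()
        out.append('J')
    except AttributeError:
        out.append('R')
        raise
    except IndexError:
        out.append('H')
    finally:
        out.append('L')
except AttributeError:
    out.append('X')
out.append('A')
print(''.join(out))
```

Execution trace: 'R' (inner except AttributeError) → 'L' (inner finally) → 'X' (outer except AttributeError) → 'A' (after the try/except). Output: RLXA

Answer: RLXA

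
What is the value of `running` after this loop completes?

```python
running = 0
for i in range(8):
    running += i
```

Sum of 0 to 7 = 28
`running` takes the values: 0 → 1 → 3 → 6 → 10 → 15 → 21 → 28

Answer: 28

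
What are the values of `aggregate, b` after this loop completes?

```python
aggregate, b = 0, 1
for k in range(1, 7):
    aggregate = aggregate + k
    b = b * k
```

Sum and factorial of 1 to 6
`aggregate, b` takes the values: (0, 1) → (1, 1) → (3, 1) → (3, 2) → (6, 2) → (6, 6) → (10, 6) → (10, 24) → (15, 24) → (15, 120) → (21, 120) → (21, 720)

Answer: 21, 720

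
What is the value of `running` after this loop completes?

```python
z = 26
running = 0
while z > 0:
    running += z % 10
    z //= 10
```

Sum digits of 26
`running` takes the values: 0 → 6 → 8

Answer: 8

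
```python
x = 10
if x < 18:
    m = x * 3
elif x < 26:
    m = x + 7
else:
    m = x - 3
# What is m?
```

Trace:
`x = 10` → x = 10
`if x < 18: ...` → x < 18 is True → m = 30
So m = 30

Answer: 30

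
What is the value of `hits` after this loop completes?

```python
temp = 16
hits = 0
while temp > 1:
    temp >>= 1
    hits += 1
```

Count right shifts until 1
`hits` takes the values: 0 → 1 → 2 → 3 → 4

Answer: 4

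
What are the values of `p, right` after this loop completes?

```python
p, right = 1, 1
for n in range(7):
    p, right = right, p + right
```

Fibonacci: after 7 iterations
`p, right` takes the values: (1, 1) → (1, 2) → (2, 3) → (3, 5) → (5, 8) → (8, 13) → (13, 21) → (21, 34)

Answer: 21, 34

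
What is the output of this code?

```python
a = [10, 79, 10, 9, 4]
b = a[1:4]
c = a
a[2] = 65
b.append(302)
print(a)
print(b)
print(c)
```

Key concept: slice vs alias.
Step by step:
`a = [10, 79, 10, 9, 4]` → a = [10, 79, 10, 9, 4]
`b = a[1:4]` → b = [79, 10, 9]
`c = a` → c = [10, 79, 10, 9, 4] (same object as a)
`a[2] = 65` → a = [10, 79, 65, 9, 4] (same object as c); c = [10, 79, 65, 9, 4] (same object as a)
`b.append(302)` → b = [79, 10, 9, 302]
`print(a)` → prints [10, 79, 65, 9, 4]
`print(b)` → prints [79, 10, 9, 302]
`print(c)` → prints [10, 79, 65, 9, 4]

Answer:
[10, 79, 65, 9, 4]
[79, 10, 9, 302]
[10, 79, 65, 9, 4]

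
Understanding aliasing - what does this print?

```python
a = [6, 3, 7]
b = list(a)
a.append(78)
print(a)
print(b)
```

Key concept: list() constructor creates copy.
Step by step:
`a = [6, 3, 7]` → a = [6, 3, 7]
`b = list(a)` → b = [6, 3, 7]
`a.append(78)` → a = [6, 3, 7, 78]
`print(a)` → prints [6, 3, 7, 78]
`print(b)` → prints [6, 3, 7]

Answer:
[6, 3, 7, 78]
[6, 3, 7]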